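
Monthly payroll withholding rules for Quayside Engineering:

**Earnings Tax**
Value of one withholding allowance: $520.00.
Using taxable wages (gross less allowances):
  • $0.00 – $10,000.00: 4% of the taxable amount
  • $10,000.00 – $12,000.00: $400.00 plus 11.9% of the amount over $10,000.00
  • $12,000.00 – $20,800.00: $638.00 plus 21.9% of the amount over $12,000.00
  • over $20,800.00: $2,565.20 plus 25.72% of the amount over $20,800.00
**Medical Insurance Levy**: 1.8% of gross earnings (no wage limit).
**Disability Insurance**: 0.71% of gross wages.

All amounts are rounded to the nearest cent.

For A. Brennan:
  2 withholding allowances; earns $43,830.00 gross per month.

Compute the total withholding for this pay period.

Earnings Tax: taxable = $43,830.00 − 2×$520.00 = $42,790.00
  $2,565.20 + 25.72% × ($42,790.00 − $20,800.00) = $2,565.20 + 25.72% × $21,990.00 = $8,221.03
Medical Insurance Levy: 1.8% × $43,830.00 = $788.94
Disability Insurance: 0.71% × $43,830.00 = $311.19
Total: $8,221.03 + $788.94 + $311.19 = $9,321.16

$9,321.16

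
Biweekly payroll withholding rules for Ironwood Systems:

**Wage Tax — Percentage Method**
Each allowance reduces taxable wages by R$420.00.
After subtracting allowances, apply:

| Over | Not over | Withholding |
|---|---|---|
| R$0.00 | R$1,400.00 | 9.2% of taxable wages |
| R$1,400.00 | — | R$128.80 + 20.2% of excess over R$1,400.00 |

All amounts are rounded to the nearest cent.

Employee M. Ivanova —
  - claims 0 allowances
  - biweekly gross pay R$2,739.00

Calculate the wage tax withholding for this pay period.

Wage Tax: taxable = R$2,739.00
  R$128.80 + 20.2% × (R$2,739.00 − R$1,400.00) = R$128.80 + 20.2% × R$1,339.00 = R$399.28

R$399.28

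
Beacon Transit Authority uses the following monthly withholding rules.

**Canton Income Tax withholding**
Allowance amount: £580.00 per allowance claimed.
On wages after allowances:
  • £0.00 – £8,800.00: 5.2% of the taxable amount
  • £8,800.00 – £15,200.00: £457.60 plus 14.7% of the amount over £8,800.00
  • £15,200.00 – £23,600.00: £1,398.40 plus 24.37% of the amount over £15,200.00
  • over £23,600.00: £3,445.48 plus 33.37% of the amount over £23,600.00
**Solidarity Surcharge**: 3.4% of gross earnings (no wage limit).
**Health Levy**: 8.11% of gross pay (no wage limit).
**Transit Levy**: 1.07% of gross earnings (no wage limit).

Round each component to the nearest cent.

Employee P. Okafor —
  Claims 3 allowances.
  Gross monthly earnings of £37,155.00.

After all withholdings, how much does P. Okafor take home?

£25,092.75

Canton Income Tax: taxable = £37,155.00 − 3×£580.00 = £35,415.00
  £3,445.48 + 33.37% × (£35,415.00 − £23,600.00) = £3,445.48 + 33.37% × £11,815.00 = £7,388.15
Solidarity Surcharge: 3.4% × £37,155.00 = £1,263.27
Health Levy: 8.11% × £37,155.00 = £3,013.27
Transit Levy: 1.07% × £37,155.00 = £397.56
Total withheld: £7,388.15 + £1,263.27 + £3,013.27 + £397.56 = £12,062.25
Net pay: £37,155.00 − £12,062.25 = £25,092.75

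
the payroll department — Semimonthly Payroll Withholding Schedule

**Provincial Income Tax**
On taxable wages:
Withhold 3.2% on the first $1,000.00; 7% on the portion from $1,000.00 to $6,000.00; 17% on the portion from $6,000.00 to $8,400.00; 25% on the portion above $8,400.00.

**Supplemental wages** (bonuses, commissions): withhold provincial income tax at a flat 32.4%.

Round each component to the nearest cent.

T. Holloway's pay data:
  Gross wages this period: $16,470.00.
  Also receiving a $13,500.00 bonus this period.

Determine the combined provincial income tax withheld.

$7,181.50

Provincial Income Tax: taxable = $16,470.00
  $790.00 + 25% × ($16,470.00 − $8,400.00) = $790.00 + 25% × $8,070.00 = $2,807.50
Supplemental (32.4% flat on bonus): 32.4% × $13,500.00 = $4,374.00
Total provincial income tax: $2,807.50 + $4,374.00 = $7,181.50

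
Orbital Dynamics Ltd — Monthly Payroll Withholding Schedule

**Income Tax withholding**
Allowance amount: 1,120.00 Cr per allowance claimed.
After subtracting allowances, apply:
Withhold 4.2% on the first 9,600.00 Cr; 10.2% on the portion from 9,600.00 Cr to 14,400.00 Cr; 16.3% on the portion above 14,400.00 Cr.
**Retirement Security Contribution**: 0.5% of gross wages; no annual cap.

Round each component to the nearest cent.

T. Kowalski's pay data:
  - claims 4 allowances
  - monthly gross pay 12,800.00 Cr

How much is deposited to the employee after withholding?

12,386.56 Cr

Income Tax: taxable = 12,800.00 Cr − 4×1,120.00 Cr = 8,320.00 Cr
  4.2% × 8,320.00 Cr = 349.44 Cr
Retirement Security Contribution: 0.5% × 12,800.00 Cr = 64.00 Cr
Total withheld: 349.44 Cr + 64.00 Cr = 413.44 Cr
Net pay: 12,800.00 Cr − 413.44 Cr = 12,386.56 Cr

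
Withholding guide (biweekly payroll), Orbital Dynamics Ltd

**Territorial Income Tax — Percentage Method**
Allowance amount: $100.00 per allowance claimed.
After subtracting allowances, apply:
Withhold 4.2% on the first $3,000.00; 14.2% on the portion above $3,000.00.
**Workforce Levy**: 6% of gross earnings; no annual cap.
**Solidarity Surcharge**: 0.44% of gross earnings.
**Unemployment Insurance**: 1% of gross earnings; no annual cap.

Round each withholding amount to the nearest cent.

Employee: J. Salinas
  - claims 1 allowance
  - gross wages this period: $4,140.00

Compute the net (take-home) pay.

Territorial Income Tax: taxable = $4,140.00 − 1×$100.00 = $4,040.00
  $126.00 + 14.2% × ($4,040.00 − $3,000.00) = $126.00 + 14.2% × $1,040.00 = $273.68
Workforce Levy: 6% × $4,140.00 = $248.40
Solidarity Surcharge: 0.44% × $4,140.00 = $18.22
Unemployment Insurance: 1% × $4,140.00 = $41.40
Total withheld: $273.68 + $248.40 + $18.22 + $41.40 = $581.70
Net pay: $4,140.00 − $581.70 = $3,558.30

$3,558.30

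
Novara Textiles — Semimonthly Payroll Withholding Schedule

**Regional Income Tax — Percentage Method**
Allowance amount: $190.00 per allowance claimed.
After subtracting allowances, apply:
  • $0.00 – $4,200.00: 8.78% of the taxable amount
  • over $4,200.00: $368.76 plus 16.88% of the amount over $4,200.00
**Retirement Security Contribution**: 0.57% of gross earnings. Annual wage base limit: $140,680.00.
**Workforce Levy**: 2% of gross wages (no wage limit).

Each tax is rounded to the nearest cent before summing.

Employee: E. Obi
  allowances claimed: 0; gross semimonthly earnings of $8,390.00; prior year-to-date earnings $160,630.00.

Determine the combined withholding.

$1,243.83

Regional Income Tax: taxable = $8,390.00
  $368.76 + 16.88% × ($8,390.00 − $4,200.00) = $368.76 + 16.88% × $4,190.00 = $1,076.03
Retirement Security Contribution: YTD $160,630.00 ≥ cap $140,680.00 → $0.00
Workforce Levy: 2% × $8,390.00 = $167.80
Total: $1,076.03 + $0.00 + $167.80 = $1,243.83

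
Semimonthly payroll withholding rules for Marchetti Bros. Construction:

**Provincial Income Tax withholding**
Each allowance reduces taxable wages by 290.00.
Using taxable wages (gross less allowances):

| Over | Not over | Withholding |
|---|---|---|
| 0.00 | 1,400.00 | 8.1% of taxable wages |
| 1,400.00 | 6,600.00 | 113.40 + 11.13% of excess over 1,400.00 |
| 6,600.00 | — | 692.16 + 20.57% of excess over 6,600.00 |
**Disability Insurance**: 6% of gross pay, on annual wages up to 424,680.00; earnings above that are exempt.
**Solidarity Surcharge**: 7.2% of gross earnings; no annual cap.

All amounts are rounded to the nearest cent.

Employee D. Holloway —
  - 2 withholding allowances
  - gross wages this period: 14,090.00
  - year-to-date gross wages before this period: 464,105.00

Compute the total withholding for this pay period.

3,128.03

Provincial Income Tax: taxable = 14,090.00 − 2×290.00 = 13,510.00
  692.16 + 20.57% × (13,510.00 − 6,600.00) = 692.16 + 20.57% × 6,910.00 = 2,113.55
Disability Insurance: YTD 464,105.00 ≥ cap 424,680.00 → 0.00
Solidarity Surcharge: 7.2% × 14,090.00 = 1,014.48
Total: 2,113.55 + 0.00 + 1,014.48 = 3,128.03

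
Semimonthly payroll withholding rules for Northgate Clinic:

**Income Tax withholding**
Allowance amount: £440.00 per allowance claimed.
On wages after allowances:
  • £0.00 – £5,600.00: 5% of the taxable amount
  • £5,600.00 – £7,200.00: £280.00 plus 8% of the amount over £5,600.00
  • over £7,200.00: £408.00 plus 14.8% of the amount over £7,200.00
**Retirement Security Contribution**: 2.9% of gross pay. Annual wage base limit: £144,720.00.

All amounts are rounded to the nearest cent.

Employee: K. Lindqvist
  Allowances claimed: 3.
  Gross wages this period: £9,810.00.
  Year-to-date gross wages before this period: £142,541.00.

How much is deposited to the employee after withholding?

£9,147.89

Income Tax: taxable = £9,810.00 − 3×£440.00 = £8,490.00
  £408.00 + 14.8% × (£8,490.00 − £7,200.00) = £408.00 + 14.8% × £1,290.00 = £598.92
Retirement Security Contribution: cap £144,720.00 − YTD £142,541.00 = £2,179.00 subject; 2.9% × £2,179.00 = £63.19
Total withheld: £598.92 + £63.19 = £662.11
Net pay: £9,810.00 − £662.11 = £9,147.89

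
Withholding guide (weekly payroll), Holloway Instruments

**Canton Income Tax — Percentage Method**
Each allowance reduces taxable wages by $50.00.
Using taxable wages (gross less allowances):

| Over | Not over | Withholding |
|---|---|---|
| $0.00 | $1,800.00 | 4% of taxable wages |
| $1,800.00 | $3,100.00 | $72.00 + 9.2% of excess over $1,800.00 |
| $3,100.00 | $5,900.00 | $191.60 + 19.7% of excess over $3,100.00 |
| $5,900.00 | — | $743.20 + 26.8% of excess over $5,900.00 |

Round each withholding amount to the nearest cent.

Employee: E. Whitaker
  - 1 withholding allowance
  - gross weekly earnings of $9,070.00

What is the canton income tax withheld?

Canton Income Tax: taxable = $9,070.00 − 1×$50.00 = $9,020.00
  $743.20 + 26.8% × ($9,020.00 − $5,900.00) = $743.20 + 26.8% × $3,120.00 = $1,579.36

$1,579.36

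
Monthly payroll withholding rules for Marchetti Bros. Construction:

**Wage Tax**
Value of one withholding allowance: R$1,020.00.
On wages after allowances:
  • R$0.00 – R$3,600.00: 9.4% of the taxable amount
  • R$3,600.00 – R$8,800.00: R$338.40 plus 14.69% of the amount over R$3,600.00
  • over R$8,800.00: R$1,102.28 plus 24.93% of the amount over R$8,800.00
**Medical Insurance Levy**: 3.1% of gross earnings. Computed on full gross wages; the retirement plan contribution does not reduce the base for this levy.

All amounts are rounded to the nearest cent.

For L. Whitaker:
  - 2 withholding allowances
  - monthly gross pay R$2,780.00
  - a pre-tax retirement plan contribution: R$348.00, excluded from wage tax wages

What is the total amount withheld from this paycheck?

Wage Tax: taxable = R$2,780.00 − R$348.00 − 2×R$1,020.00 = R$392.00
  9.4% × R$392.00 = R$36.85
Medical Insurance Levy: 3.1% × R$2,780.00 = R$86.18
Total: R$36.85 + R$86.18 = R$123.03

R$123.03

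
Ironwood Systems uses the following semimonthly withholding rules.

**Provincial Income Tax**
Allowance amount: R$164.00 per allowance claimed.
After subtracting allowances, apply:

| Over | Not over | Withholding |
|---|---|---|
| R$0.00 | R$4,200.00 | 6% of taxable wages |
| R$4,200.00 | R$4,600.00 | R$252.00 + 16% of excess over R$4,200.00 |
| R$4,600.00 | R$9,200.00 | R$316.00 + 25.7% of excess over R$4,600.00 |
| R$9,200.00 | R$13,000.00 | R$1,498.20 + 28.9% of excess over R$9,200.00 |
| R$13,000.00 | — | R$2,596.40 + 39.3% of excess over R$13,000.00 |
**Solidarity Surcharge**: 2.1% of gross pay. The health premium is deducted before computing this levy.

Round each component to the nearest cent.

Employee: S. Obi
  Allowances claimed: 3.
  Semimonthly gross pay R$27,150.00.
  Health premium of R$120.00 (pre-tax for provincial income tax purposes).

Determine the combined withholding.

Provincial Income Tax: taxable = R$27,150.00 − R$120.00 − 3×R$164.00 = R$26,538.00
  R$2,596.40 + 39.3% × (R$26,538.00 − R$13,000.00) = R$2,596.40 + 39.3% × R$13,538.00 = R$7,916.83
Solidarity Surcharge: 2.1% × R$27,030.00 = R$567.63
Total: R$7,916.83 + R$567.63 = R$8,484.46

R$8,484.46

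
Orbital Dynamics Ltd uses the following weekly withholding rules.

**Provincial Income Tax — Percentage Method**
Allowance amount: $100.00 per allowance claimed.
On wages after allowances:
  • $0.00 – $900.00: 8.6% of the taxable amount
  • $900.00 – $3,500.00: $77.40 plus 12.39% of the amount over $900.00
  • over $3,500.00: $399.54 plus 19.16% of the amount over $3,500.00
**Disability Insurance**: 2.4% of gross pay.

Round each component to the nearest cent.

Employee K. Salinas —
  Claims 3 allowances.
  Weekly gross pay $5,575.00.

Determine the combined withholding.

$873.43

Provincial Income Tax: taxable = $5,575.00 − 3×$100.00 = $5,275.00
  $399.54 + 19.16% × ($5,275.00 − $3,500.00) = $399.54 + 19.16% × $1,775.00 = $739.63
Disability Insurance: 2.4% × $5,575.00 = $133.80
Total: $739.63 + $133.80 = $873.43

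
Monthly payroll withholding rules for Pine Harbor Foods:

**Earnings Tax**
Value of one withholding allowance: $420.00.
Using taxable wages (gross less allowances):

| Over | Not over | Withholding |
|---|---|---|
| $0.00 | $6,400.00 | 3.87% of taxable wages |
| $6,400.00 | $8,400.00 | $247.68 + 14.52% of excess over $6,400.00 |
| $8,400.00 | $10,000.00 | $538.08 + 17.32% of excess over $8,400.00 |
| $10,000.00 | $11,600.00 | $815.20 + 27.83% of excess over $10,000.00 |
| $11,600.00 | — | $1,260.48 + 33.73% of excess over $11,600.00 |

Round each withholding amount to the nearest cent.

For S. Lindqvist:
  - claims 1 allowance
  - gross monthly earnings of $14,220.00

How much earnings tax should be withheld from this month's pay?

Earnings Tax: taxable = $14,220.00 − 1×$420.00 = $13,800.00
  $1,260.48 + 33.73% × ($13,800.00 − $11,600.00) = $1,260.48 + 33.73% × $2,200.00 = $2,002.54

$2,002.54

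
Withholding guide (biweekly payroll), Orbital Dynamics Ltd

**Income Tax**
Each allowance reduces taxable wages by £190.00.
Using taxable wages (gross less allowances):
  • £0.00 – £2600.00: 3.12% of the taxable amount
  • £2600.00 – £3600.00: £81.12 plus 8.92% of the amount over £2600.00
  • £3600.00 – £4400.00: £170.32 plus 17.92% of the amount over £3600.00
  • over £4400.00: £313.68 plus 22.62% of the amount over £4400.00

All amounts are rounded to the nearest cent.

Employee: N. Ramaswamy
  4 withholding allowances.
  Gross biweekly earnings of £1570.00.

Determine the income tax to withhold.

£25.27

Income Tax: taxable = £1570.00 − 4×£190.00 = £810.00
  3.12% × £810.00 = £25.27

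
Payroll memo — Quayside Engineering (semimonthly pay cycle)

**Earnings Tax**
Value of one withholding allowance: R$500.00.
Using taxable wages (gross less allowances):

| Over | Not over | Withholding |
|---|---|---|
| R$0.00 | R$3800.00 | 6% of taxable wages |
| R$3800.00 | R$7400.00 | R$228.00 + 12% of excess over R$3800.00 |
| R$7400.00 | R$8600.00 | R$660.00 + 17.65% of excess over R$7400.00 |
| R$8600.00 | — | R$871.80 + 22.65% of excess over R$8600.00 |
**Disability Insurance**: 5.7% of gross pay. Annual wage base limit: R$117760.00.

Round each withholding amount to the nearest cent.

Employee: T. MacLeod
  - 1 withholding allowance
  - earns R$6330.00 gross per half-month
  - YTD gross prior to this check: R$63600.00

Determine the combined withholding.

R$832.41

Earnings Tax: taxable = R$6330.00 − 1×R$500.00 = R$5830.00
  R$228.00 + 12% × (R$5830.00 − R$3800.00) = R$228.00 + 12% × R$2030.00 = R$471.60
Disability Insurance: 5.7% × R$6330.00 = R$360.81
Total: R$471.60 + R$360.81 = R$832.41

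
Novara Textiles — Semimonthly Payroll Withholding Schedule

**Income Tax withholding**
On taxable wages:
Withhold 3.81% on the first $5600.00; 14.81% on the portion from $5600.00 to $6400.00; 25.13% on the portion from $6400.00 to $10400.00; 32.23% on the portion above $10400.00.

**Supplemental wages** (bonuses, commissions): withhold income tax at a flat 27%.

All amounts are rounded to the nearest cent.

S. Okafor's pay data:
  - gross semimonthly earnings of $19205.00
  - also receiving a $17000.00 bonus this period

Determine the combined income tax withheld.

Income Tax: taxable = $19205.00
  $1337.04 + 32.23% × ($19205.00 − $10400.00) = $1337.04 + 32.23% × $8805.00 = $4174.89
Supplemental (27% flat on bonus): 27% × $17000.00 = $4590.00
Total income tax: $4174.89 + $4590.00 = $8764.89

$8764.89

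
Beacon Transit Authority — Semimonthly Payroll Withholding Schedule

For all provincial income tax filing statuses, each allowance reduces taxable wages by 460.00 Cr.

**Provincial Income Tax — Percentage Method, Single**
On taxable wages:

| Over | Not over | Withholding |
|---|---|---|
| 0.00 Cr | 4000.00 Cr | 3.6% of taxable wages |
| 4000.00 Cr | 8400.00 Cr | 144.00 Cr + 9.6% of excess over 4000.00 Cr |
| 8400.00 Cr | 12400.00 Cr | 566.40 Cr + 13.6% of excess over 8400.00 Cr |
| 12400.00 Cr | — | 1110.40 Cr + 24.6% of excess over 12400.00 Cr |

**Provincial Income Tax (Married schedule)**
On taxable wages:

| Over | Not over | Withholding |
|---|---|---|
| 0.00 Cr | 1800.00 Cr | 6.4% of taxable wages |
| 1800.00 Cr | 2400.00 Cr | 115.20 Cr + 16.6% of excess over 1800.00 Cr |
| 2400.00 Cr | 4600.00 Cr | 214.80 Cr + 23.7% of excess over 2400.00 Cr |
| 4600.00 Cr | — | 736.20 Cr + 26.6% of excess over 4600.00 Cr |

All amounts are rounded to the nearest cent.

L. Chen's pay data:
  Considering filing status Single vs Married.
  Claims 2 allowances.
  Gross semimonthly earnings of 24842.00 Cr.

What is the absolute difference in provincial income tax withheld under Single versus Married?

1931.04 Cr

Provincial Income Tax (Single): taxable = 24842.00 Cr − 2×460.00 Cr = 23922.00 Cr
  1110.40 Cr + 24.6% × (23922.00 Cr − 12400.00 Cr) = 1110.40 Cr + 24.6% × 11522.00 Cr = 3944.81 Cr
Provincial Income Tax (Married): taxable = 24842.00 Cr − 2×460.00 Cr = 23922.00 Cr
  736.20 Cr + 26.6% × (23922.00 Cr − 4600.00 Cr) = 736.20 Cr + 26.6% × 19322.00 Cr = 5875.85 Cr
Difference: |3944.81 Cr − 5875.85 Cr| = 1931.04 Cr (higher under Married)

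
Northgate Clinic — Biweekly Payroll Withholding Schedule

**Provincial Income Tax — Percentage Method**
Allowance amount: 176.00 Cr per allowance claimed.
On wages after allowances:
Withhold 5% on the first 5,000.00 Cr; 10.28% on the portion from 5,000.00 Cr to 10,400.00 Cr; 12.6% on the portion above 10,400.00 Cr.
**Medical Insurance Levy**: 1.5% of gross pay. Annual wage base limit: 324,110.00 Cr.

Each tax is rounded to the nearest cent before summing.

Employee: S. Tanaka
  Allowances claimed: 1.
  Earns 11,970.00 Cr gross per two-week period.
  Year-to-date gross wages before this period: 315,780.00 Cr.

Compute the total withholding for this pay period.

1,105.71 Cr

Provincial Income Tax: taxable = 11,970.00 Cr − 1×176.00 Cr = 11,794.00 Cr
  805.12 Cr + 12.6% × (11,794.00 Cr − 10,400.00 Cr) = 805.12 Cr + 12.6% × 1,394.00 Cr = 980.76 Cr
Medical Insurance Levy: cap 324,110.00 Cr − YTD 315,780.00 Cr = 8,330.00 Cr subject; 1.5% × 8,330.00 Cr = 124.95 Cr
Total: 980.76 Cr + 124.95 Cr = 1,105.71 Cr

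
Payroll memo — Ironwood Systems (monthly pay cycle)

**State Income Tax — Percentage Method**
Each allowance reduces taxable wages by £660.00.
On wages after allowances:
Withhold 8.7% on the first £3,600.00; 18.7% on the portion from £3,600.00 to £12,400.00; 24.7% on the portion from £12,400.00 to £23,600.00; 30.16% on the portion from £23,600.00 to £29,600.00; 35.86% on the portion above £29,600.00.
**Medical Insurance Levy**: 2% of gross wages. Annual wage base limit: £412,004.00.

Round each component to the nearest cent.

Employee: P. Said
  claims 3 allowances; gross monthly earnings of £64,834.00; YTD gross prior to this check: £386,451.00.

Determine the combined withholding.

£18,970.74

State Income Tax: taxable = £64,834.00 − 3×£660.00 = £62,854.00
  £6,534.80 + 35.86% × (£62,854.00 − £29,600.00) = £6,534.80 + 35.86% × £33,254.00 = £18,459.68
Medical Insurance Levy: cap £412,004.00 − YTD £386,451.00 = £25,553.00 subject; 2% × £25,553.00 = £511.06
Total: £18,459.68 + £511.06 = £18,970.74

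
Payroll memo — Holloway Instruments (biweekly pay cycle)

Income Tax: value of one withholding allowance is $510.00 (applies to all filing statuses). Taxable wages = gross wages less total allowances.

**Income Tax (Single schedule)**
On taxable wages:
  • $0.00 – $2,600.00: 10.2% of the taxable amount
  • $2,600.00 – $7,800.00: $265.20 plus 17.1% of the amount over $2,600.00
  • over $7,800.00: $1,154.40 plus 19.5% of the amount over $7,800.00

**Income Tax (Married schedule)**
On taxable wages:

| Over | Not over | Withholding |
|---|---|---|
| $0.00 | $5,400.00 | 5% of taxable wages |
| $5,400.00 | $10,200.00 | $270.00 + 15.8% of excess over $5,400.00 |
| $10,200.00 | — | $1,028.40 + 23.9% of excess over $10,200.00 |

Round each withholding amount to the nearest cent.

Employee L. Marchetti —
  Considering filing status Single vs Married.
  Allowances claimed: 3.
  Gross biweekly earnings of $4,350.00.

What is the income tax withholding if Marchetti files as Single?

Income Tax (Single): taxable = $4,350.00 − 3×$510.00 = $2,820.00
  $265.20 + 17.1% × ($2,820.00 − $2,600.00) = $265.20 + 17.1% × $220.00 = $302.82

$302.82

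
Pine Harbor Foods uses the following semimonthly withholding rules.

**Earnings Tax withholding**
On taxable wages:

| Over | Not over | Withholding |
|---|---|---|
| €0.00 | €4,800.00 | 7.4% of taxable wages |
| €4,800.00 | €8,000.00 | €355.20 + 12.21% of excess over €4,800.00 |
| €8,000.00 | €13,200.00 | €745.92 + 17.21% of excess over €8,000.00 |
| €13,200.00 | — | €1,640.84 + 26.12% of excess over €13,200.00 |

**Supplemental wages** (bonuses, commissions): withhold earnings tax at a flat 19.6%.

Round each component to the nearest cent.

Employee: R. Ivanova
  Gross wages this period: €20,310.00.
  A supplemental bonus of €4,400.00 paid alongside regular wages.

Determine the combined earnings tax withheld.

Earnings Tax: taxable = €20,310.00
  €1,640.84 + 26.12% × (€20,310.00 − €13,200.00) = €1,640.84 + 26.12% × €7,110.00 = €3,497.97
Supplemental (19.6% flat on bonus): 19.6% × €4,400.00 = €862.40
Total earnings tax: €3,497.97 + €862.40 = €4,360.37

€4,360.37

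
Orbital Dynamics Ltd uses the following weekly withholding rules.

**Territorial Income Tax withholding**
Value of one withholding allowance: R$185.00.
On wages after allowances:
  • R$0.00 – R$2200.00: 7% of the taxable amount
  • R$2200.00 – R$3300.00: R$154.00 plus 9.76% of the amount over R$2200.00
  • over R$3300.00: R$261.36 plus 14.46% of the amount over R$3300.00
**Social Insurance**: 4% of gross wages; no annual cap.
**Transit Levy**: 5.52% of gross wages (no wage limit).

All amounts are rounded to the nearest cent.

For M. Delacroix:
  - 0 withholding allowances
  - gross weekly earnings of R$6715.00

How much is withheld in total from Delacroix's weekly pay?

R$1394.44

Territorial Income Tax: taxable = R$6715.00
  R$261.36 + 14.46% × (R$6715.00 − R$3300.00) = R$261.36 + 14.46% × R$3415.00 = R$755.17
Social Insurance: 4% × R$6715.00 = R$268.60
Transit Levy: 5.52% × R$6715.00 = R$370.67
Total: R$755.17 + R$268.60 + R$370.67 = R$1394.44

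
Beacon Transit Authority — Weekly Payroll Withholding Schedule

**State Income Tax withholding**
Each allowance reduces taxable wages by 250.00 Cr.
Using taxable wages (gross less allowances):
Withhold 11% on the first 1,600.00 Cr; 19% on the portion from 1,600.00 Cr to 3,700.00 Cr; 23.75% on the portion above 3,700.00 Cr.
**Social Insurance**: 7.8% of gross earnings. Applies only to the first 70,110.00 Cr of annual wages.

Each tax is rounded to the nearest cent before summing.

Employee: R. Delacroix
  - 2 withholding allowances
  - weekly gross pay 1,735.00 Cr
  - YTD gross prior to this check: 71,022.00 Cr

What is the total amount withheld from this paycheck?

State Income Tax: taxable = 1,735.00 Cr − 2×250.00 Cr = 1,235.00 Cr
  11% × 1,235.00 Cr = 135.85 Cr
Social Insurance: YTD 71,022.00 Cr ≥ cap 70,110.00 Cr → 0.00 Cr
Total: 135.85 Cr + 0.00 Cr = 135.85 Cr

135.85 Cr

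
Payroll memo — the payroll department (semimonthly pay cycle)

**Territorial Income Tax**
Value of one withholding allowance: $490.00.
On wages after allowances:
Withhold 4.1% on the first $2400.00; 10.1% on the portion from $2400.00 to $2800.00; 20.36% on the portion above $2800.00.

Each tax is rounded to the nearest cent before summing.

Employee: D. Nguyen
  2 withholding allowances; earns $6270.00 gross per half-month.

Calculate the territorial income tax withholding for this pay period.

Territorial Income Tax: taxable = $6270.00 − 2×$490.00 = $5290.00
  $138.80 + 20.36% × ($5290.00 − $2800.00) = $138.80 + 20.36% × $2490.00 = $645.76

$645.76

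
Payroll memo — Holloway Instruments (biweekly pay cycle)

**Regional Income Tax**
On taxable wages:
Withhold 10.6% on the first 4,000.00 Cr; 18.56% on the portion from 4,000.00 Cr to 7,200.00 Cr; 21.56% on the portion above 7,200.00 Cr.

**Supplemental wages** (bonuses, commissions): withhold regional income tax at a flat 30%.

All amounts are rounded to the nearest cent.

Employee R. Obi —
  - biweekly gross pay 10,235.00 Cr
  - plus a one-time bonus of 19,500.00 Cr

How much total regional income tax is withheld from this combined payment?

7,522.27 Cr

Regional Income Tax: taxable = 10,235.00 Cr
  1,017.92 Cr + 21.56% × (10,235.00 Cr − 7,200.00 Cr) = 1,017.92 Cr + 21.56% × 3,035.00 Cr = 1,672.27 Cr
Supplemental (30% flat on bonus): 30% × 19,500.00 Cr = 5,850.00 Cr
Total regional income tax: 1,672.27 Cr + 5,850.00 Cr = 7,522.27 Cr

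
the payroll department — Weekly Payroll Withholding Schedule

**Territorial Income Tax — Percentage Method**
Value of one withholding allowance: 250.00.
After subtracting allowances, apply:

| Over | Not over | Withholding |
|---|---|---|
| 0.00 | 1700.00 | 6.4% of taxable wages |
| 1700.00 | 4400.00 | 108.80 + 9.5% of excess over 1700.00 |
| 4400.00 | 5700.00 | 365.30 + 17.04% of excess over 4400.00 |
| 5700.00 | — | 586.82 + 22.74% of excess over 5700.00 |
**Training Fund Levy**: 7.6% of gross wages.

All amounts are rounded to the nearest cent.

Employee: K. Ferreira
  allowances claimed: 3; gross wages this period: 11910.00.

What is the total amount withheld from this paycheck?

2733.58

Territorial Income Tax: taxable = 11910.00 − 3×250.00 = 11160.00
  586.82 + 22.74% × (11160.00 − 5700.00) = 586.82 + 22.74% × 5460.00 = 1828.42
Training Fund Levy: 7.6% × 11910.00 = 905.16
Total: 1828.42 + 905.16 = 2733.58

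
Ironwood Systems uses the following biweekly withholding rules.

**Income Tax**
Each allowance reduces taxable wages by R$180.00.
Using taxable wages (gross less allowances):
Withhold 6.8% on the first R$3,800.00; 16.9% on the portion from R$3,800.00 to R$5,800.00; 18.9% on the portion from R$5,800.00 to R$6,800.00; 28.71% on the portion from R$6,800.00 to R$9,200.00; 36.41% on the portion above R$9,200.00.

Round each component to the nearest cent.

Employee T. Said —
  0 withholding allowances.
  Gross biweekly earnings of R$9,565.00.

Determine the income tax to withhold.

Income Tax: taxable = R$9,565.00
  R$1,474.44 + 36.41% × (R$9,565.00 − R$9,200.00) = R$1,474.44 + 36.41% × R$365.00 = R$1,607.34

R$1,607.34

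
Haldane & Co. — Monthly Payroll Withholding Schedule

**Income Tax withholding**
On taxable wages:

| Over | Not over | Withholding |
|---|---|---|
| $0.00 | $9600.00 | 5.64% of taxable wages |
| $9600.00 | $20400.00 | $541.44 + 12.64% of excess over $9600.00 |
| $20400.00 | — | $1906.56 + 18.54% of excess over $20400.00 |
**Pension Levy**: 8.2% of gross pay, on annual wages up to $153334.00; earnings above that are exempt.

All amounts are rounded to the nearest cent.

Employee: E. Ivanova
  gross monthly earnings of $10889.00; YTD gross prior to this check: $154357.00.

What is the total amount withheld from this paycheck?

$704.37

Income Tax: taxable = $10889.00
  $541.44 + 12.64% × ($10889.00 − $9600.00) = $541.44 + 12.64% × $1289.00 = $704.37
Pension Levy: YTD $154357.00 ≥ cap $153334.00 → $0.00
Total: $704.37 + $0.00 = $704.37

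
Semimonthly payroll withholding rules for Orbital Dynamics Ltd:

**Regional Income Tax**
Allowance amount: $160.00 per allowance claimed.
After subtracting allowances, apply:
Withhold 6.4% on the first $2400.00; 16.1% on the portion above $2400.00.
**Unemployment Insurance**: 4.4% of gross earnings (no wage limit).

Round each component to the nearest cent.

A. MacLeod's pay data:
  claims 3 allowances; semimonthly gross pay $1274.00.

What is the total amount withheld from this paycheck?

$106.88

Regional Income Tax: taxable = $1274.00 − 3×$160.00 = $794.00
  6.4% × $794.00 = $50.82
Unemployment Insurance: 4.4% × $1274.00 = $56.06
Total: $50.82 + $56.06 = $106.88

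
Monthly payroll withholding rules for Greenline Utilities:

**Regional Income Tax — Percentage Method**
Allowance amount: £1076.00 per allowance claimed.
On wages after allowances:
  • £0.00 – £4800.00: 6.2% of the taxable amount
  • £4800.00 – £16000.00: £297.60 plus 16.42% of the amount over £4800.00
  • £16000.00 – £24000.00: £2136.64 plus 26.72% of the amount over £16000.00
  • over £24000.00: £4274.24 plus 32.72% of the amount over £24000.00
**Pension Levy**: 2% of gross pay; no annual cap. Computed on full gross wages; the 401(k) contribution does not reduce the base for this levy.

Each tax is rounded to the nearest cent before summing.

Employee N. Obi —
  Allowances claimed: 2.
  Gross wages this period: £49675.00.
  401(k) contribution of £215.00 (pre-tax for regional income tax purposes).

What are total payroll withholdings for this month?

Regional Income Tax: taxable = £49675.00 − £215.00 − 2×£1076.00 = £47308.00
  £4274.24 + 32.72% × (£47308.00 − £24000.00) = £4274.24 + 32.72% × £23308.00 = £11900.62
Pension Levy: 2% × £49675.00 = £993.50
Total: £11900.62 + £993.50 = £12894.12

£12894.12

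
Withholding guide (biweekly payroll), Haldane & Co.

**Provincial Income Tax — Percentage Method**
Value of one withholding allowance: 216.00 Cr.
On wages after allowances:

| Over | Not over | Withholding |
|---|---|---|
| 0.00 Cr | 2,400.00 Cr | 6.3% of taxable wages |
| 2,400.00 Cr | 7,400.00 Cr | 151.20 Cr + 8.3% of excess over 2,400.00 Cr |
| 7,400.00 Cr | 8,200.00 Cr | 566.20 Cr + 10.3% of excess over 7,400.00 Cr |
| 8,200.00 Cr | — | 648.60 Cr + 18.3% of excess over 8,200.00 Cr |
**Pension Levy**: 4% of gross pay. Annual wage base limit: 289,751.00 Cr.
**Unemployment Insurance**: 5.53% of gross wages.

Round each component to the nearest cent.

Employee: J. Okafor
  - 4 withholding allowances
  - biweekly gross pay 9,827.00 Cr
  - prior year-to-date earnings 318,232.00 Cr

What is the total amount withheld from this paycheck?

1,331.66 Cr

Provincial Income Tax: taxable = 9,827.00 Cr − 4×216.00 Cr = 8,963.00 Cr
  648.60 Cr + 18.3% × (8,963.00 Cr − 8,200.00 Cr) = 648.60 Cr + 18.3% × 763.00 Cr = 788.23 Cr
Pension Levy: YTD 318,232.00 Cr ≥ cap 289,751.00 Cr → 0.00 Cr
Unemployment Insurance: 5.53% × 9,827.00 Cr = 543.43 Cr
Total: 788.23 Cr + 0.00 Cr + 543.43 Cr = 1,331.66 Cr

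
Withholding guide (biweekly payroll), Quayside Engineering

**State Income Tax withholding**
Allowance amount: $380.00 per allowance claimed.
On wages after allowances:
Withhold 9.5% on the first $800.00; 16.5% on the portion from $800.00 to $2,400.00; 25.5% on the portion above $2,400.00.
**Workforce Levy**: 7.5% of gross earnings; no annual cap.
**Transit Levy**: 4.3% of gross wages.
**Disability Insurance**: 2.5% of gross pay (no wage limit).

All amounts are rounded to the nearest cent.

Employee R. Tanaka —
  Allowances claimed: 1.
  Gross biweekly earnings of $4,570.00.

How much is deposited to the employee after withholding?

State Income Tax: taxable = $4,570.00 − 1×$380.00 = $4,190.00
  $340.00 + 25.5% × ($4,190.00 − $2,400.00) = $340.00 + 25.5% × $1,790.00 = $796.45
Workforce Levy: 7.5% × $4,570.00 = $342.75
Transit Levy: 4.3% × $4,570.00 = $196.51
Disability Insurance: 2.5% × $4,570.00 = $114.25
Total withheld: $796.45 + $342.75 + $196.51 + $114.25 = $1,449.96
Net pay: $4,570.00 − $1,449.96 = $3,120.04

$3,120.04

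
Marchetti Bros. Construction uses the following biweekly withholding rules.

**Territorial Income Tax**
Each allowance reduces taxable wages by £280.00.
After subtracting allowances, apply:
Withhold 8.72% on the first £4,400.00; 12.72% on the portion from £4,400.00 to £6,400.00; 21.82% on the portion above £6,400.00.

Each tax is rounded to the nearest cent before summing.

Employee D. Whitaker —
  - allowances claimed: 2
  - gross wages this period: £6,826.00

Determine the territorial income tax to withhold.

£621.04

Territorial Income Tax: taxable = £6,826.00 − 2×£280.00 = £6,266.00
  £383.68 + 12.72% × (£6,266.00 − £4,400.00) = £383.68 + 12.72% × £1,866.00 = £621.04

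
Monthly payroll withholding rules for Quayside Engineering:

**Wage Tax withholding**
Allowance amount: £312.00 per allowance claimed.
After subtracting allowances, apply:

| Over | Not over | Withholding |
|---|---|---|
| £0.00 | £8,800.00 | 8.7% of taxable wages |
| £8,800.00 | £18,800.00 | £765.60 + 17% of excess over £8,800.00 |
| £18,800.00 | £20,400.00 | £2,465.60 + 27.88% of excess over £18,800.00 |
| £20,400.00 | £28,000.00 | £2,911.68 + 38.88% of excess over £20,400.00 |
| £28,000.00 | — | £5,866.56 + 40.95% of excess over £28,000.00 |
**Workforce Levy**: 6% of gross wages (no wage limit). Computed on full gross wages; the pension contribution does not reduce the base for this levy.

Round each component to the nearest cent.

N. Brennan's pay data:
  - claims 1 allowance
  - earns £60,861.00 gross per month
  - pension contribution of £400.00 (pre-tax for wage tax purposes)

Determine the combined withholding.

£22,683.24

Wage Tax: taxable = £60,861.00 − £400.00 − 1×£312.00 = £60,149.00
  £5,866.56 + 40.95% × (£60,149.00 − £28,000.00) = £5,866.56 + 40.95% × £32,149.00 = £19,031.58
Workforce Levy: 6% × £60,861.00 = £3,651.66
Total: £19,031.58 + £3,651.66 = £22,683.24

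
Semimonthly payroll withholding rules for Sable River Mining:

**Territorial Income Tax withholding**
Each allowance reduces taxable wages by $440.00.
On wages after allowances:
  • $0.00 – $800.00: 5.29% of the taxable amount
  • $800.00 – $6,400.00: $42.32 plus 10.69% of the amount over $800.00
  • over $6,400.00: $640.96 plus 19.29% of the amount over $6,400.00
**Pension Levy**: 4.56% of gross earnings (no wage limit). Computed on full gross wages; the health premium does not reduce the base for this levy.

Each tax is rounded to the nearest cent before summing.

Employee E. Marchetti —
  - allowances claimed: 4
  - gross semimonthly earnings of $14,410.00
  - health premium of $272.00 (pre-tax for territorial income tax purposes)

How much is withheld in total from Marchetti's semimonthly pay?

$2,451.22

Territorial Income Tax: taxable = $14,410.00 − $272.00 − 4×$440.00 = $12,378.00
  $640.96 + 19.29% × ($12,378.00 − $6,400.00) = $640.96 + 19.29% × $5,978.00 = $1,794.12
Pension Levy: 4.56% × $14,410.00 = $657.10
Total: $1,794.12 + $657.10 = $2,451.22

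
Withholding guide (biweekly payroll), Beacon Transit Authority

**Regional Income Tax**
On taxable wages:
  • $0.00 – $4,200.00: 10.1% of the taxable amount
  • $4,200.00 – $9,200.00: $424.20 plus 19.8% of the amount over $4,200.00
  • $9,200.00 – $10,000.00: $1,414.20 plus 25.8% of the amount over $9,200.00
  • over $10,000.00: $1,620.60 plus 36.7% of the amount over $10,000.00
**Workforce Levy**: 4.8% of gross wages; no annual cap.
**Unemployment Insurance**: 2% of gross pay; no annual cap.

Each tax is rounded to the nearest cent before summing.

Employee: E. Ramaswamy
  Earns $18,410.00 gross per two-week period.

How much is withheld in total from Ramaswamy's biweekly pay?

$5,958.95

Regional Income Tax: taxable = $18,410.00
  $1,620.60 + 36.7% × ($18,410.00 − $10,000.00) = $1,620.60 + 36.7% × $8,410.00 = $4,707.07
Workforce Levy: 4.8% × $18,410.00 = $883.68
Unemployment Insurance: 2% × $18,410.00 = $368.20
Total: $4,707.07 + $883.68 + $368.20 = $5,958.95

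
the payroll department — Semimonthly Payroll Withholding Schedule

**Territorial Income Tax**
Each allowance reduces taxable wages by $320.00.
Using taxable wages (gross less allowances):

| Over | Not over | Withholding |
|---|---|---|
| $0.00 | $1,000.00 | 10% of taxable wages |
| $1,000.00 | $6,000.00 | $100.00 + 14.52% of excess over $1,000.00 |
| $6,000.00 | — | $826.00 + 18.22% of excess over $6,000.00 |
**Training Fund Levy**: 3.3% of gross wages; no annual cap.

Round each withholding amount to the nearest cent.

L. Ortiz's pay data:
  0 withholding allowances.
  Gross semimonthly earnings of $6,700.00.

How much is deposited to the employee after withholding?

Territorial Income Tax: taxable = $6,700.00
  $826.00 + 18.22% × ($6,700.00 − $6,000.00) = $826.00 + 18.22% × $700.00 = $953.54
Training Fund Levy: 3.3% × $6,700.00 = $221.10
Total withheld: $953.54 + $221.10 = $1,174.64
Net pay: $6,700.00 − $1,174.64 = $5,525.36

$5,525.36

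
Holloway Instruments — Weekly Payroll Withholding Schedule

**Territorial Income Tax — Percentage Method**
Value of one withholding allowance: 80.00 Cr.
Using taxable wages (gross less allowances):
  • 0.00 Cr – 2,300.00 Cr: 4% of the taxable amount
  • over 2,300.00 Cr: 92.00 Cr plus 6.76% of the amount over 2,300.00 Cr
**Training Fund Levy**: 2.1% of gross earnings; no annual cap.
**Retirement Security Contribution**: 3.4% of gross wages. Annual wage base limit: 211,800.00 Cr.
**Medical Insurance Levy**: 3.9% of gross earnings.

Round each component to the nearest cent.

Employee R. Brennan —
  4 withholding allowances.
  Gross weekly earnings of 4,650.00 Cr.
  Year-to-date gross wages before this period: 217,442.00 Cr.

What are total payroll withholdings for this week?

508.23 Cr

Territorial Income Tax: taxable = 4,650.00 Cr − 4×80.00 Cr = 4,330.00 Cr
  92.00 Cr + 6.76% × (4,330.00 Cr − 2,300.00 Cr) = 92.00 Cr + 6.76% × 2,030.00 Cr = 229.23 Cr
Training Fund Levy: 2.1% × 4,650.00 Cr = 97.65 Cr
Retirement Security Contribution: YTD 217,442.00 Cr ≥ cap 211,800.00 Cr → 0.00 Cr
Medical Insurance Levy: 3.9% × 4,650.00 Cr = 181.35 Cr
Total: 229.23 Cr + 97.65 Cr + 0.00 Cr + 181.35 Cr = 508.23 Cr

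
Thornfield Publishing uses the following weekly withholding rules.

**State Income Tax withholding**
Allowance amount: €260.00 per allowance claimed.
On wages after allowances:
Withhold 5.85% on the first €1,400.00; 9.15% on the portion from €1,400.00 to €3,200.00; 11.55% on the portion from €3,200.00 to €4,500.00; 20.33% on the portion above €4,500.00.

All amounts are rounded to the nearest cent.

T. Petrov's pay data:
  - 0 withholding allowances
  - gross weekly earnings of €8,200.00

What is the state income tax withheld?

State Income Tax: taxable = €8,200.00
  €396.75 + 20.33% × (€8,200.00 − €4,500.00) = €396.75 + 20.33% × €3,700.00 = €1,148.96

€1,148.96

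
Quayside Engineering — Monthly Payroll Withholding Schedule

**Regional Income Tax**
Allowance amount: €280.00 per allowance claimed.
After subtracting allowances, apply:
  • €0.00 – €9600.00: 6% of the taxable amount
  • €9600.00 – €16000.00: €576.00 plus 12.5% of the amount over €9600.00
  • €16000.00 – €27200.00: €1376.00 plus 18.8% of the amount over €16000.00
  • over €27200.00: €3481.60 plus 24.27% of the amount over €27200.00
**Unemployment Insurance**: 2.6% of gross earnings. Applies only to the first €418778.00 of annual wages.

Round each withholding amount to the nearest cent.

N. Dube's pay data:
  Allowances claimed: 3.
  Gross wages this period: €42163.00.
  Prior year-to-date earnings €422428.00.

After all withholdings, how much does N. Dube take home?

Regional Income Tax: taxable = €42163.00 − 3×€280.00 = €41323.00
  €3481.60 + 24.27% × (€41323.00 − €27200.00) = €3481.60 + 24.27% × €14123.00 = €6909.25
Unemployment Insurance: YTD €422428.00 ≥ cap €418778.00 → €0.00
Total withheld: €6909.25 + €0.00 = €6909.25
Net pay: €42163.00 − €6909.25 = €35253.75

€35253.75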